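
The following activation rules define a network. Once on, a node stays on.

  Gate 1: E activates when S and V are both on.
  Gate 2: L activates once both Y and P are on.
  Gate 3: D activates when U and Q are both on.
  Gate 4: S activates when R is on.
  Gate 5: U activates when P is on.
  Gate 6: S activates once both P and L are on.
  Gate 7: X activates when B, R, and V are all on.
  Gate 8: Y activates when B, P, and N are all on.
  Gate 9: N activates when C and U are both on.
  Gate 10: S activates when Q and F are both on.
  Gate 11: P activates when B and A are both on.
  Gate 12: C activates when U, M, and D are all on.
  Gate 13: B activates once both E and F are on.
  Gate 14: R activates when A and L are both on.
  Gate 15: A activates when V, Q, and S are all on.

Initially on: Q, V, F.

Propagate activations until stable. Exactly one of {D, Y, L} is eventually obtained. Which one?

Q and F are on, so S activates (Gate 10).
V, Q, and S are on, so A activates (Gate 15).
S and V are on, so E activates (Gate 1).
E and F are on, so B activates (Gate 13).
Gate 11: B and A on → P on.
P is on, so U activates (Gate 5).
U and Q are on, so D activates (Gate 3).
L would need Y and P (Gate 2), but Y never turns on. Y would need B, P, and N (Gate 8), but N never turns on.

D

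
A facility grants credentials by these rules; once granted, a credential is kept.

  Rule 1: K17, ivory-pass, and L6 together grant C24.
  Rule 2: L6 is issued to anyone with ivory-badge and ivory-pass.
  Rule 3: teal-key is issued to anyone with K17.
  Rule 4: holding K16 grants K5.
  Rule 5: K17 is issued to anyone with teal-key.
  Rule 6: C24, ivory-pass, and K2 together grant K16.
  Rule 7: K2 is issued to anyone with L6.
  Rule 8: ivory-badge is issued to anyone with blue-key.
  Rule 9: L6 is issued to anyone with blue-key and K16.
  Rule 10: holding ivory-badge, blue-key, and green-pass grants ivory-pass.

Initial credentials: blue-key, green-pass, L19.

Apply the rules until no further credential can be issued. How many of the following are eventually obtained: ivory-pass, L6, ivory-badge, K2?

4

Holding blue-key grants ivory-badge (Rule 8).
Holding ivory-badge, blue-key, and green-pass grants ivory-pass (Rule 10).
Holding ivory-badge and ivory-pass grants L6 (Rule 2).
Holding L6 grants K2 (Rule 7).
ivory-pass: reached.
L6: reached.
ivory-badge: reached.
K2: reached.
All 4 are reached.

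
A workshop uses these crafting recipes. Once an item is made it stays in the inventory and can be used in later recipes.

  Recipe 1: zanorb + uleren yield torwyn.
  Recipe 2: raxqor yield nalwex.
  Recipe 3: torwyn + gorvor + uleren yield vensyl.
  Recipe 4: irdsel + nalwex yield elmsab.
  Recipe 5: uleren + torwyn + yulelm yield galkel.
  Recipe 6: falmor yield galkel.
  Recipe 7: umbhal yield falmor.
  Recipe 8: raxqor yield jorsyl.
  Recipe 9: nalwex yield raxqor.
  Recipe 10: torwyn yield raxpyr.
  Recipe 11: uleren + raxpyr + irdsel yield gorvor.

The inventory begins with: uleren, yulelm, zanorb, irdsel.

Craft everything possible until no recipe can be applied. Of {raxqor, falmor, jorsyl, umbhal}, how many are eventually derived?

0

raxqor would need nalwex (Recipe 9), but nalwex is never obtained.
falmor would need umbhal (Recipe 7), but umbhal is never obtained.
jorsyl would need raxqor (Recipe 8), but raxqor is never obtained.
No rule produces umbhal, and it is not given.
None of the 4 are reached.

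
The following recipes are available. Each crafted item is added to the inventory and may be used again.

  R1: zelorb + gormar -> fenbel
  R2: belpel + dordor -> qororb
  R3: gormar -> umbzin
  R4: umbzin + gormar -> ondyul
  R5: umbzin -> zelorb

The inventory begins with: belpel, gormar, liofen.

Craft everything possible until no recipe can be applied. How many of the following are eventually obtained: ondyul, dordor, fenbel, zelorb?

gormar -> umbzin (R3).
umbzin + gormar -> ondyul (R4).
Using R5, umbzin makes zelorb.
Using R1, zelorb and gormar make fenbel.
ondyul: reached.
No rule produces dordor, and it is not given.
fenbel: reached.
zelorb: reached.
Reached: ondyul, fenbel, and zelorb — 3 of the 4.

3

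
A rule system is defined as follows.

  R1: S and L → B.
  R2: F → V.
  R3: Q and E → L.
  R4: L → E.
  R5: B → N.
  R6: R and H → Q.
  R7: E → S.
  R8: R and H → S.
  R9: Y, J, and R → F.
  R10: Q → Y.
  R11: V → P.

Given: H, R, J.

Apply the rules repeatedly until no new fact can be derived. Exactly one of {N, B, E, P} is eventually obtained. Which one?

P

From R and H, R6 gives Q.
From Q, R10 gives Y.
From Y, J, and R, R9 gives F.
From F, R2 gives V.
From V, R11 gives P.
B would need S and L (R1), but L is never established. E would need L (R4), but L is never established. N would need B (R5), but B is never established.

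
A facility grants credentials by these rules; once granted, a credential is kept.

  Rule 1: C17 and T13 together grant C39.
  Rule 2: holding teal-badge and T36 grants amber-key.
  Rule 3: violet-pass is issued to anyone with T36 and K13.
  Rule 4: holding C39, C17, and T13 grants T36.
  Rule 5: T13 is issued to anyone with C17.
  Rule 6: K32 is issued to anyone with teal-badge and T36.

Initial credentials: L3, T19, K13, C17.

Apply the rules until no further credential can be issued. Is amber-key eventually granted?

amber-key would need teal-badge and T36 (Rule 2), but teal-badge is never granted.

No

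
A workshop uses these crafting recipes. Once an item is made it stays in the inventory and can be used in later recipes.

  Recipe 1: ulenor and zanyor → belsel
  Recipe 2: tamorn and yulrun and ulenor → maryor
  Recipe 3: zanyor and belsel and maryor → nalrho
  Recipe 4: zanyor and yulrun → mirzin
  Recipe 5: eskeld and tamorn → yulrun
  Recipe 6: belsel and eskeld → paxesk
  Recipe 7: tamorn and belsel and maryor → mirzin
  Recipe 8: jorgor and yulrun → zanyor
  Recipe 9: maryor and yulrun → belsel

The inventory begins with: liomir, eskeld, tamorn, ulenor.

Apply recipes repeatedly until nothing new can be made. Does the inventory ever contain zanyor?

zanyor would need jorgor and yulrun (Recipe 8), but jorgor is never obtained.

No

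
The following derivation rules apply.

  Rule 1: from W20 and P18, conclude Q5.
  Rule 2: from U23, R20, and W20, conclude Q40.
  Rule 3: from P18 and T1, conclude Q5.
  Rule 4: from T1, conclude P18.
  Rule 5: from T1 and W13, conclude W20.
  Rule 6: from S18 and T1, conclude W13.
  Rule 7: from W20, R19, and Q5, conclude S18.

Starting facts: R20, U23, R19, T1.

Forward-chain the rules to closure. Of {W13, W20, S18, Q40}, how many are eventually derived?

0

W13 would need S18 and T1 (Rule 6), but S18 is never established.
W20 would need T1 and W13 (Rule 5), but W13 is never established.
S18 would need W20, R19, and Q5 (Rule 7), but W20 is never established.
Q40 would need U23, R20, and W20 (Rule 2), but W20 is never established.
None of the 4 are reached.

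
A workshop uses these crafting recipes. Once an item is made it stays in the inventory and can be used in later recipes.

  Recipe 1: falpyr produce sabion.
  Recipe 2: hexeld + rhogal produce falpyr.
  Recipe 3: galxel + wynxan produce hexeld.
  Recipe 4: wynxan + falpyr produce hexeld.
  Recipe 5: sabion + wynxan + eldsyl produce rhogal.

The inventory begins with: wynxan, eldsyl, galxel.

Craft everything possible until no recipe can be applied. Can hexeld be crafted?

Yes

galxel + wynxan → hexeld (Recipe 3).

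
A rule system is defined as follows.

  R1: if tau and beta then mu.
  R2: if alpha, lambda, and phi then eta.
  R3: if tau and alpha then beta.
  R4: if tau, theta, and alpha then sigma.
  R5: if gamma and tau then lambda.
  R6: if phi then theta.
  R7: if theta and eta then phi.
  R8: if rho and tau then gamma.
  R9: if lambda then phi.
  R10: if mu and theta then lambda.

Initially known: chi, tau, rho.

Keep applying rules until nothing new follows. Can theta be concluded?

From rho and tau, R8 gives gamma.
From gamma and tau, R5 gives lambda.
From lambda, R9 gives phi.
From phi, R6 gives theta.

Yes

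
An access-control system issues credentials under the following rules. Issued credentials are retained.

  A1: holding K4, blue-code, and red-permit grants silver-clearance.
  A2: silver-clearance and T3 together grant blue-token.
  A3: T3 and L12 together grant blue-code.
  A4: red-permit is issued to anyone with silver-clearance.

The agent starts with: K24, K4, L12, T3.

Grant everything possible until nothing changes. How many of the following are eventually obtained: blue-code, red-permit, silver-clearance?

1

Holding T3 and L12 grants blue-code (A3).
blue-code: reached.
red-permit would need silver-clearance (A4), but silver-clearance is never granted.
silver-clearance would need K4, blue-code, and red-permit (A1), but red-permit is never granted.
Reached: blue-code — 1 of the 3.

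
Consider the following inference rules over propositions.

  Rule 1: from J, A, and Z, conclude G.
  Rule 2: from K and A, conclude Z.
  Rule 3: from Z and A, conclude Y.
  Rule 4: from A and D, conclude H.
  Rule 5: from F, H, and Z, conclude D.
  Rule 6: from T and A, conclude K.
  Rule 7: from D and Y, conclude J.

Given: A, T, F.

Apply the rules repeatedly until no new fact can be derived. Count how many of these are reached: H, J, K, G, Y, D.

T and A hold, so K follows (Rule 6).
K and A hold, so Z follows (Rule 2).
Z and A hold, so Y follows (Rule 3).
H would need A and D (Rule 4), but D is never established.
J would need D and Y (Rule 7), but D is never established.
K: reached.
G would need J, A, and Z (Rule 1), but J is never established.
Y: reached.
D would need F, H, and Z (Rule 5), but H is never established.
Reached: K and Y — 2 of the 6.

2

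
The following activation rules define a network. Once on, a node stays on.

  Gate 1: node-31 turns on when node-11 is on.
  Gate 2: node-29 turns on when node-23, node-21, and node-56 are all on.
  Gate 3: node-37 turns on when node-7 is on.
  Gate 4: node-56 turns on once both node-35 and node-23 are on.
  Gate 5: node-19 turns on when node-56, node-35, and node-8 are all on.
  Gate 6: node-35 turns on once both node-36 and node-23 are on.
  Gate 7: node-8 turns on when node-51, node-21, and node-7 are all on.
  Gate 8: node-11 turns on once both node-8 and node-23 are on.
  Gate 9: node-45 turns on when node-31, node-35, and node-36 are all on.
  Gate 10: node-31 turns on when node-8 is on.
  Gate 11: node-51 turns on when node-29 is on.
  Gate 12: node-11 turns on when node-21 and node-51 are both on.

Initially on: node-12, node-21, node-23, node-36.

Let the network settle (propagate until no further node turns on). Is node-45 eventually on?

Gate 6: node-36 and node-23 on → node-35 on.
Gate 4: node-35 and node-23 on → node-56 on.
Gate 2: node-23, node-21, and node-56 on → node-29 on.
node-29 is on, so node-51 turns on (Gate 11).
Gate 12: node-21 and node-51 on → node-11 on.
node-11 is on, so node-31 turns on (Gate 1).
node-31, node-35, and node-36 are on, so node-45 turns on (Gate 9).

Yes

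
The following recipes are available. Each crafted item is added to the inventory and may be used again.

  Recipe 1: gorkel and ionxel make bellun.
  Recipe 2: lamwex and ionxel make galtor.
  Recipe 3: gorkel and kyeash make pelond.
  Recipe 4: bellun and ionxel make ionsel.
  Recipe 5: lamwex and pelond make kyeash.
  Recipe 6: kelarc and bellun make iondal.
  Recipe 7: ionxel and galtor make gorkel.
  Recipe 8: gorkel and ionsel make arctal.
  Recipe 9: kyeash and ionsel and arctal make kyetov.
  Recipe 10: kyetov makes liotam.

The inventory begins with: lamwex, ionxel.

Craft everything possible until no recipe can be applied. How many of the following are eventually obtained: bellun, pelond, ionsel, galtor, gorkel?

4

lamwex and ionxel → galtor (Recipe 2).
ionxel and galtor → gorkel (Recipe 7).
Using Recipe 1, gorkel and ionxel make bellun.
bellun and ionxel → ionsel (Recipe 4).
bellun: reached.
pelond would need gorkel and kyeash (Recipe 3), but kyeash is never obtained.
ionsel: reached.
galtor: reached.
gorkel: reached.
Reached: bellun, ionsel, galtor, and gorkel — 4 of the 5.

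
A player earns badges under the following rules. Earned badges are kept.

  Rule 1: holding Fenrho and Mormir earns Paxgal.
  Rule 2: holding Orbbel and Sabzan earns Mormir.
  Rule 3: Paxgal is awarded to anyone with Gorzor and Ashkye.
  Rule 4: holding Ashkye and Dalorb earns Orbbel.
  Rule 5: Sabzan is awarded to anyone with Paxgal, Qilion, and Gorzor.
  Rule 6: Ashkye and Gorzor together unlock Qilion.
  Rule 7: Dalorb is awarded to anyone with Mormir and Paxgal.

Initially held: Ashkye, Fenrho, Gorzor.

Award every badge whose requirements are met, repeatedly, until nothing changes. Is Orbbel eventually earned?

No

Orbbel would need Ashkye and Dalorb (Rule 4), but Dalorb is never earned.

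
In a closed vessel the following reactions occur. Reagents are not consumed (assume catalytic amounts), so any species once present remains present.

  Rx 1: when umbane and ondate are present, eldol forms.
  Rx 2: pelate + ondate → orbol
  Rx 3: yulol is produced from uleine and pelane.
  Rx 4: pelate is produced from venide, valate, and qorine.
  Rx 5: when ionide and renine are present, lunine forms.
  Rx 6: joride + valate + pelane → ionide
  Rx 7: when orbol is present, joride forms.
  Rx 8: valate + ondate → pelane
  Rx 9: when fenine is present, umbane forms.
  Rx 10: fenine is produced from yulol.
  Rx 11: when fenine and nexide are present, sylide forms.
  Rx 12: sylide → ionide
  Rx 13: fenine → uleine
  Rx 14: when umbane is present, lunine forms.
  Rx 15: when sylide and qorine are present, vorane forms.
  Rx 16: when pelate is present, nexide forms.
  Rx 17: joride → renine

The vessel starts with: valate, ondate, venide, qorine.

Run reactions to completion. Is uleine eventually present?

No

uleine would need fenine (Rx 13), but fenine never forms.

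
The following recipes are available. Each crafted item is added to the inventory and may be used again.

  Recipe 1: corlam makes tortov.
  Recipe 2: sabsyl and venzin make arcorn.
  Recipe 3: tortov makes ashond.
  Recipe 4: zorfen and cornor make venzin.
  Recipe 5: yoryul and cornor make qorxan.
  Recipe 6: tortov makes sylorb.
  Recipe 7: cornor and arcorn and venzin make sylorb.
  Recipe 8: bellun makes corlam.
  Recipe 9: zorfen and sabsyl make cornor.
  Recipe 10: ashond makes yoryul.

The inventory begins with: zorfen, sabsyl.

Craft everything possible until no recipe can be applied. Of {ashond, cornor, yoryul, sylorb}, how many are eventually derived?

zorfen and sabsyl → cornor (Recipe 9).
zorfen and cornor → venzin (Recipe 4).
sabsyl and venzin → arcorn (Recipe 2).
cornor and arcorn and venzin → sylorb (Recipe 7).
ashond would need tortov (Recipe 3), but tortov is never obtained.
cornor: reached.
yoryul would need ashond (Recipe 10), but ashond is never obtained.
sylorb: reached.
Reached: cornor and sylorb — 2 of the 4.

2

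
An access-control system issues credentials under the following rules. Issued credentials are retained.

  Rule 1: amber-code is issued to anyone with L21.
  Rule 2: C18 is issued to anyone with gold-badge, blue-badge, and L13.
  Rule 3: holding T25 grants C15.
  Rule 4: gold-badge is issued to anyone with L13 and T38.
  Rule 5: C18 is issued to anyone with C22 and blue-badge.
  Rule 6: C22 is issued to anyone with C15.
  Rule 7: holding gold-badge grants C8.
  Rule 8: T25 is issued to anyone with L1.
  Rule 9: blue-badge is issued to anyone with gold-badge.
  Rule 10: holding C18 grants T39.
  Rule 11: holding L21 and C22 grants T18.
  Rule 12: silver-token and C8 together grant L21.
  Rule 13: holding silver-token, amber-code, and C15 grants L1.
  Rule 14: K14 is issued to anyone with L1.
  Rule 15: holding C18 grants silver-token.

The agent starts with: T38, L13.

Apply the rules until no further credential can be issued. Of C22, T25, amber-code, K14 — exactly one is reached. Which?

Holding L13 and T38 grants gold-badge (Rule 4).
Holding gold-badge grants C8 (Rule 7).
Holding gold-badge grants blue-badge (Rule 9).
Holding gold-badge, blue-badge, and L13 grants C18 (Rule 2).
Holding C18 grants silver-token (Rule 15).
Holding silver-token and C8 grants L21 (Rule 12).
Holding L21 grants amber-code (Rule 1).
K14 would need L1 (Rule 14), but L1 is never granted. C22 would need C15 (Rule 6), but C15 is never granted. T25 would need L1 (Rule 8), but L1 is never granted.

amber-code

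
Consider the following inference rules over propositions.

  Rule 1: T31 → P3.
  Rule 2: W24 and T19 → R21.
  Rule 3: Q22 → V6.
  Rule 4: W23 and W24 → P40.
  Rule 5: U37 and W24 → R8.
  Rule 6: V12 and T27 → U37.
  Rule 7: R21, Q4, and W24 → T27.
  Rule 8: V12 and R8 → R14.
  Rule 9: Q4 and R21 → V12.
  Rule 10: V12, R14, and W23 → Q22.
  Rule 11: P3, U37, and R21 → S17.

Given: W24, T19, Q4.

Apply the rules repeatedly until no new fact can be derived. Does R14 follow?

Yes

W24 and T19 hold, so R21 follows (Rule 2).
From R21, Q4, and W24, Rule 7 gives T27.
From Q4 and R21, Rule 9 gives V12.
From V12 and T27, Rule 6 gives U37.
From U37 and W24, Rule 5 gives R8.
From V12 and R8, Rule 8 gives R14.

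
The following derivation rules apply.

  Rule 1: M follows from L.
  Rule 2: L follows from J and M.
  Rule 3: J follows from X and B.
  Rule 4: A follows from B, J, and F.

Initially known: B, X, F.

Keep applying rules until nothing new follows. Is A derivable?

X and B hold, so J follows (Rule 3).
From B, J, and F, Rule 4 gives A.

Yes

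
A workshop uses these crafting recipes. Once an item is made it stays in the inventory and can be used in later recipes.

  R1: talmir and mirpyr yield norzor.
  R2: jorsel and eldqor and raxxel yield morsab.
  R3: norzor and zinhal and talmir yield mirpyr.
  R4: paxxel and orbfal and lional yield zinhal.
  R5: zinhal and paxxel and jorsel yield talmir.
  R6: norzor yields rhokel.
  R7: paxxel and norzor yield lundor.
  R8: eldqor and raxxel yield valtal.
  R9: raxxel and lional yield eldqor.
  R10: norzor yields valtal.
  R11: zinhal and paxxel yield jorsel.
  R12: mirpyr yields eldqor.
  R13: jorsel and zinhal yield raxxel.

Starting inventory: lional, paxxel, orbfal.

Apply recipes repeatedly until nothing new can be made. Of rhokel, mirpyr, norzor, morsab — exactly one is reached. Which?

morsab

paxxel and orbfal and lional → zinhal (R4).
zinhal and paxxel → jorsel (R11).
Using R13, jorsel and zinhal make raxxel.
Using R9, raxxel and lional make eldqor.
Using R2, jorsel, eldqor, and raxxel make morsab.
norzor would need talmir and mirpyr (R1), but mirpyr is never obtained. mirpyr would need norzor, zinhal, and talmir (R3), but norzor is never obtained. rhokel would need norzor (R6), but norzor is never obtained.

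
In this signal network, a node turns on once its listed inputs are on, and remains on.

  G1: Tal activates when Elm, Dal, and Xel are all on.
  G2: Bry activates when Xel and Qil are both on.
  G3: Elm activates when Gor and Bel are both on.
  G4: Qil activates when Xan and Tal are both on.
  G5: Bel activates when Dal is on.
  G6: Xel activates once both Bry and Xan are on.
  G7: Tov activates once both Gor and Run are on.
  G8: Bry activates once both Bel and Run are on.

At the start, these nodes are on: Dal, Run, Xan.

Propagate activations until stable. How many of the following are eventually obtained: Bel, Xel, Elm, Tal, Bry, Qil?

Dal is on, so Bel activates (G5).
G8: Bel and Run on → Bry on.
G6: Bry and Xan on → Xel on.
Bel: reached.
Xel: reached.
Elm would need Gor and Bel (G3), but Gor never turns on.
Tal would need Elm, Dal, and Xel (G1), but Elm never turns on.
Bry: reached.
Qil would need Xan and Tal (G4), but Tal never turns on.
Reached: Bel, Xel, and Bry — 3 of the 6.

3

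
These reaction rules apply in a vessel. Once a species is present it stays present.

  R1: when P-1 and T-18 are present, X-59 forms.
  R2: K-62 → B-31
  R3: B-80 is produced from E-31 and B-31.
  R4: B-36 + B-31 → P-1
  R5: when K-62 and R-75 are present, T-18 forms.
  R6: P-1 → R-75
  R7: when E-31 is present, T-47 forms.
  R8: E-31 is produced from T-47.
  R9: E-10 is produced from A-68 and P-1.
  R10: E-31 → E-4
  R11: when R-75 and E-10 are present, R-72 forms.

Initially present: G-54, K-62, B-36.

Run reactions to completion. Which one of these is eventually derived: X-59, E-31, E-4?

K-62 present → B-31 forms (R2).
B-36 and B-31 present → P-1 forms (R4).
P-1 present → R-75 forms (R6).
K-62 and R-75 present → T-18 forms (R5).
P-1 and T-18 present → X-59 forms (R1).
E-31 would need T-47 (R8), but T-47 never forms. E-4 would need E-31 (R10), but E-31 never forms.

X-59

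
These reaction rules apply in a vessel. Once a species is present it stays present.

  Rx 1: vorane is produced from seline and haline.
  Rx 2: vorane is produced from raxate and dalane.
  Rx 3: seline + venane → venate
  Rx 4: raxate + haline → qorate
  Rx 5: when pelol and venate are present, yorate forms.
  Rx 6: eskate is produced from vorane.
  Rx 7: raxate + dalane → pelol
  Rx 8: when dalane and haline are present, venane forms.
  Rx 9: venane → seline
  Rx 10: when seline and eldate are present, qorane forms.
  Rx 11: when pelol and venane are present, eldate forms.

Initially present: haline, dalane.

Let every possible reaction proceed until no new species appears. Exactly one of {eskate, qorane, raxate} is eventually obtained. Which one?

eskate

dalane and haline present → venane forms (Rx 8).
venane present → seline forms (Rx 9).
seline and haline present → vorane forms (Rx 1).
vorane present → eskate forms (Rx 6).
qorane would need seline and eldate (Rx 10), but eldate never forms. No rule produces raxate, and it is not given.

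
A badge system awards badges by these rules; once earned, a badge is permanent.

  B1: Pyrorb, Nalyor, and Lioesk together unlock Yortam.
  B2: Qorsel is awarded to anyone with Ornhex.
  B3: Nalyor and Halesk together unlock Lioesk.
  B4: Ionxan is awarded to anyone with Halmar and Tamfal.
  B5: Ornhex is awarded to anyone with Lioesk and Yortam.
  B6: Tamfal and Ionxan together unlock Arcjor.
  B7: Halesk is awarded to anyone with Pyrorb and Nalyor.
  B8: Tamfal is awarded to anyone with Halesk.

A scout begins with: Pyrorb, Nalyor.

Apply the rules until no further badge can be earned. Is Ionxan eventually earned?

No

Ionxan would need Halmar and Tamfal (B4), but Halmar is never earned.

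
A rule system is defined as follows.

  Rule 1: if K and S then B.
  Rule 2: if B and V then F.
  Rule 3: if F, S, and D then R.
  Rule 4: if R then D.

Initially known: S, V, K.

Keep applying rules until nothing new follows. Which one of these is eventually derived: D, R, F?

F

K and S hold, so B follows (Rule 1).
From B and V, Rule 2 gives F.
D would need R (Rule 4), but R is never established. R would need F, S, and D (Rule 3), but D is never established.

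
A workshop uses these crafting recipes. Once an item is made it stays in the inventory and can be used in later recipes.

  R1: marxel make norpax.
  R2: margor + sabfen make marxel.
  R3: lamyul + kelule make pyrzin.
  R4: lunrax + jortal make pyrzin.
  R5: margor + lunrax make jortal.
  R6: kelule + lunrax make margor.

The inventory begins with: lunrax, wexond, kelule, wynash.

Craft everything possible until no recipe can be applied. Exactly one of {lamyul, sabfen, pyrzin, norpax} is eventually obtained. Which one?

pyrzin

Using R6, kelule and lunrax make margor.
Using R5, margor and lunrax make jortal.
lunrax + jortal → pyrzin (R4).
norpax would need marxel (R1), but marxel is never obtained. No rule produces lamyul, and it is not given. No rule produces sabfen, and it is not given.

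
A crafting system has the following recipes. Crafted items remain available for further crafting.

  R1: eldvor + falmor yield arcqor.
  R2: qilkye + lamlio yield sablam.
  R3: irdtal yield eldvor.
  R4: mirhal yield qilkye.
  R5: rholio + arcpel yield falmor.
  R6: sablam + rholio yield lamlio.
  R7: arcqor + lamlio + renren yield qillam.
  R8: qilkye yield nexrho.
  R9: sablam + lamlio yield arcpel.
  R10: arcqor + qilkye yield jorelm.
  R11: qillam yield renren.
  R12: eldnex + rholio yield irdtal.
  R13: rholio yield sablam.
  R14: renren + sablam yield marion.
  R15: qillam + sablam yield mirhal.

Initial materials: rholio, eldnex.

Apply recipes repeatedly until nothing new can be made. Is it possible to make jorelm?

No

jorelm would need arcqor and qilkye (R10), but qilkye is never obtained.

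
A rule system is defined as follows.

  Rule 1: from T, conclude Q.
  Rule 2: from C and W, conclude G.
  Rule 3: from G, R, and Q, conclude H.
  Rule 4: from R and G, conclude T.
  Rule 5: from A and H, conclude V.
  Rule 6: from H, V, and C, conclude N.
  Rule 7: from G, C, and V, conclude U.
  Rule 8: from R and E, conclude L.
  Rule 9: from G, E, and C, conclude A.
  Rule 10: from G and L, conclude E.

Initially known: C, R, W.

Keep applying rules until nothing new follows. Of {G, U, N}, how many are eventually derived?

1

C and W hold, so G follows (Rule 2).
G: reached.
U would need G, C, and V (Rule 7), but V is never established.
N would need H, V, and C (Rule 6), but V is never established.
Reached: G — 1 of the 3.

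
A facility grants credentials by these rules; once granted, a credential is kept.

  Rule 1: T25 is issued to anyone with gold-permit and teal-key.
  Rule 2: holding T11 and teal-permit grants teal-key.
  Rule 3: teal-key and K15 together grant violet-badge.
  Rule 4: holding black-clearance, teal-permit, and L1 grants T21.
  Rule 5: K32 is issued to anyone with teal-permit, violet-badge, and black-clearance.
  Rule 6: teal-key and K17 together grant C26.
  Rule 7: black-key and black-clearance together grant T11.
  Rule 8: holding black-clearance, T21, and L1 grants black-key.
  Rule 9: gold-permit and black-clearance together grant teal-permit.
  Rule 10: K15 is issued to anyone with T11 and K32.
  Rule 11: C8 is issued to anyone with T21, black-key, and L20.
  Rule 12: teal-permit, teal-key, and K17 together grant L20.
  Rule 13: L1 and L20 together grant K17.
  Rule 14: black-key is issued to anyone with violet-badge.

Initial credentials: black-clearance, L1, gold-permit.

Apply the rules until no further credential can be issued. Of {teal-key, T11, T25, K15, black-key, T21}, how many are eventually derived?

Holding gold-permit and black-clearance grants teal-permit (Rule 9).
Holding black-clearance, teal-permit, and L1 grants T21 (Rule 4).
Holding black-clearance, T21, and L1 grants black-key (Rule 8).
Holding black-key and black-clearance grants T11 (Rule 7).
Holding T11 and teal-permit grants teal-key (Rule 2).
Holding gold-permit and teal-key grants T25 (Rule 1).
teal-key: reached.
T11: reached.
T25: reached.
K15 would need T11 and K32 (Rule 10), but K32 is never granted.
black-key: reached.
T21: reached.
Reached: teal-key, T11, T25, black-key, and T21 — 5 of the 6.

5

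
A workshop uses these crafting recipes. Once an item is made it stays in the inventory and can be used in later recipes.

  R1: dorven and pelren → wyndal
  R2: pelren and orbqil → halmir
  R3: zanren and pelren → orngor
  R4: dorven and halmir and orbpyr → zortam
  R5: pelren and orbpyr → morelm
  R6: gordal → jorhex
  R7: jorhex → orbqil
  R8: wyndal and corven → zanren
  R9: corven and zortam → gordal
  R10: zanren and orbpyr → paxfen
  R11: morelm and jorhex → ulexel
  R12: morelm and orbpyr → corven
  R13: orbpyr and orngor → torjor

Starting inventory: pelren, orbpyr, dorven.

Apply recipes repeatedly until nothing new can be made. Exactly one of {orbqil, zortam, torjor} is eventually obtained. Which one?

Using R1, dorven and pelren make wyndal.
Using R5, pelren and orbpyr make morelm.
morelm and orbpyr → corven (R12).
wyndal and corven → zanren (R8).
Using R3, zanren and pelren make orngor.
Using R13, orbpyr and orngor make torjor.
zortam would need dorven, halmir, and orbpyr (R4), but halmir is never obtained. orbqil would need jorhex (R7), but jorhex is never obtained.

torjor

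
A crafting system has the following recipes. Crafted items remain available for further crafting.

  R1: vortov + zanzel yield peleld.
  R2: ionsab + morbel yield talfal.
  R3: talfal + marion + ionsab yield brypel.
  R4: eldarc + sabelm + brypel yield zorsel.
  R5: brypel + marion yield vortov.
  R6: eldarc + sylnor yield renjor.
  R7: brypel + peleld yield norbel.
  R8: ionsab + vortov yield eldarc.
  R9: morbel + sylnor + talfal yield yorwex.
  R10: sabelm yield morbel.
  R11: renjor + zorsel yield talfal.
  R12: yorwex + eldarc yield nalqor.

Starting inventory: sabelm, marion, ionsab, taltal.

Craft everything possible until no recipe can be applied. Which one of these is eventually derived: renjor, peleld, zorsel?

Using R10, sabelm makes morbel.
ionsab + morbel → talfal (R2).
Using R3, talfal, marion, and ionsab make brypel.
brypel + marion → vortov (R5).
ionsab + vortov → eldarc (R8).
eldarc + sabelm + brypel → zorsel (R4).
renjor would need eldarc and sylnor (R6), but sylnor is never obtained. peleld would need vortov and zanzel (R1), but zanzel is never obtained.

zorsel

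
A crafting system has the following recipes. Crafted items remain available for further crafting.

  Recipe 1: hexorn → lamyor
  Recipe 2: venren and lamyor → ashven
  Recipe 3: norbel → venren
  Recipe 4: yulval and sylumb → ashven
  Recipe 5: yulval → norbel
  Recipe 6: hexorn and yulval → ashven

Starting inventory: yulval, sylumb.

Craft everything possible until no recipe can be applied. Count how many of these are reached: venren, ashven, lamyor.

Using Recipe 4, yulval and sylumb make ashven.
yulval → norbel (Recipe 5).
Using Recipe 3, norbel makes venren.
venren: reached.
ashven: reached.
lamyor would need hexorn (Recipe 1), but hexorn is never obtained.
Reached: venren and ashven — 2 of the 3.

2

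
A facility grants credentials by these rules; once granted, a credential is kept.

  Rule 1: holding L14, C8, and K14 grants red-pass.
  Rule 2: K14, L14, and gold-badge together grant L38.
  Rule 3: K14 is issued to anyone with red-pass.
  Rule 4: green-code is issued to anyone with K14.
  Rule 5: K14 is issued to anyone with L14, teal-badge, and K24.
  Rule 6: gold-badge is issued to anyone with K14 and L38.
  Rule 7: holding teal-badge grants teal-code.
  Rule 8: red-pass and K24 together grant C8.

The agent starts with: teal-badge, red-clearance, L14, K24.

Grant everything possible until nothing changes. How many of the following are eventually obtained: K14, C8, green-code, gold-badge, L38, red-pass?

2

Holding L14, teal-badge, and K24 grants K14 (Rule 5).
Holding K14 grants green-code (Rule 4).
K14: reached.
C8 would need red-pass and K24 (Rule 8), but red-pass is never granted.
green-code: reached.
gold-badge would need K14 and L38 (Rule 6), but L38 is never granted.
L38 would need K14, L14, and gold-badge (Rule 2), but gold-badge is never granted.
red-pass would need L14, C8, and K14 (Rule 1), but C8 is never granted.
Reached: K14 and green-code — 2 of the 6.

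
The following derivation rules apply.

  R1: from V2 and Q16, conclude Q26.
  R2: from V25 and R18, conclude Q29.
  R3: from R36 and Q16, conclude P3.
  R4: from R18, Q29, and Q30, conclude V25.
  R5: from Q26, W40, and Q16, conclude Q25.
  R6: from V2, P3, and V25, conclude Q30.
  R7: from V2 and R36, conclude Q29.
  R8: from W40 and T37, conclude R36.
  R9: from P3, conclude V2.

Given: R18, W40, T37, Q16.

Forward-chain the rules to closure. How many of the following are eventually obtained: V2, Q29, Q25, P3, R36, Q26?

From W40 and T37, R8 gives R36.
From R36 and Q16, R3 gives P3.
From P3, R9 gives V2.
V2 and R36 hold, so Q29 follows (R7).
From V2 and Q16, R1 gives Q26.
From Q26, W40, and Q16, R5 gives Q25.
V2: reached.
Q29: reached.
Q25: reached.
P3: reached.
R36: reached.
Q26: reached.
All 6 are reached.

6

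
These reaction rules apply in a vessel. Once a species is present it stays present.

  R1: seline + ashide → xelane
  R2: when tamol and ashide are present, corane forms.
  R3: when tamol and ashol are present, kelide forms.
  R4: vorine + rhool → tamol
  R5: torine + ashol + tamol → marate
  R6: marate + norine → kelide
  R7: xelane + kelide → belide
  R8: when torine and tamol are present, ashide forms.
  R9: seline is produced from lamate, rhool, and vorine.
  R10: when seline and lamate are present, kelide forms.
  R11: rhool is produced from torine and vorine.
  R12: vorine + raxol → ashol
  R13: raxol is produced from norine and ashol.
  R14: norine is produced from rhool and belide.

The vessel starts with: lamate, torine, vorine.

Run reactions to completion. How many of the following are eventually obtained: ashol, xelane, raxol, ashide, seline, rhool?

4

torine and vorine present → rhool forms (R11).
lamate, rhool, and vorine present → seline forms (R9).
vorine and rhool present → tamol forms (R4).
torine and tamol present → ashide forms (R8).
seline and ashide present → xelane forms (R1).
ashol would need vorine and raxol (R12), but raxol never forms.
xelane: reached.
raxol would need norine and ashol (R13), but ashol never forms.
ashide: reached.
seline: reached.
rhool: reached.
Reached: xelane, ashide, seline, and rhool — 4 of the 6.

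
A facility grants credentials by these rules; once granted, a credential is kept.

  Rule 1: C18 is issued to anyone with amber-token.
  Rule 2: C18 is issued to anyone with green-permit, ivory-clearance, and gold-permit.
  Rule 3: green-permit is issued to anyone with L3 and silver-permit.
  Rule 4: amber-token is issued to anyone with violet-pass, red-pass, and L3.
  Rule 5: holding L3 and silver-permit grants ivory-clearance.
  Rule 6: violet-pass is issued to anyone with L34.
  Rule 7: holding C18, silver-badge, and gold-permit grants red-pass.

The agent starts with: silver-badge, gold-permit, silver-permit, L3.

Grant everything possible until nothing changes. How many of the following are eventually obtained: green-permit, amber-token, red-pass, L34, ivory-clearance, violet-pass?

Holding L3 and silver-permit grants ivory-clearance (Rule 5).
Holding L3 and silver-permit grants green-permit (Rule 3).
Holding green-permit, ivory-clearance, and gold-permit grants C18 (Rule 2).
Holding C18, silver-badge, and gold-permit grants red-pass (Rule 7).
green-permit: reached.
amber-token would need violet-pass, red-pass, and L3 (Rule 4), but violet-pass is never granted.
red-pass: reached.
No rule produces L34, and it is not given.
ivory-clearance: reached.
violet-pass would need L34 (Rule 6), but L34 is never granted.
Reached: green-permit, red-pass, and ivory-clearance — 3 of the 6.

3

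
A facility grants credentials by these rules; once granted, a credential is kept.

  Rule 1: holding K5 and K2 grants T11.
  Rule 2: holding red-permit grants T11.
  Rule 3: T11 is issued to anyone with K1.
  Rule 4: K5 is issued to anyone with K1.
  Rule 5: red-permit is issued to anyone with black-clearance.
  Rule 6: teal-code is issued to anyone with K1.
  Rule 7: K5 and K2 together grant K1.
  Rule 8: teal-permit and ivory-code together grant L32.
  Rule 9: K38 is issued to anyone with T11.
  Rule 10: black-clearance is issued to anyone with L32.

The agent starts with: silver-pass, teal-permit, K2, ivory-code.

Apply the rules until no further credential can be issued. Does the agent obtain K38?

Yes

Holding teal-permit and ivory-code grants L32 (Rule 8).
Holding L32 grants black-clearance (Rule 10).
Holding black-clearance grants red-permit (Rule 5).
Holding red-permit grants T11 (Rule 2).
Holding T11 grants K38 (Rule 9).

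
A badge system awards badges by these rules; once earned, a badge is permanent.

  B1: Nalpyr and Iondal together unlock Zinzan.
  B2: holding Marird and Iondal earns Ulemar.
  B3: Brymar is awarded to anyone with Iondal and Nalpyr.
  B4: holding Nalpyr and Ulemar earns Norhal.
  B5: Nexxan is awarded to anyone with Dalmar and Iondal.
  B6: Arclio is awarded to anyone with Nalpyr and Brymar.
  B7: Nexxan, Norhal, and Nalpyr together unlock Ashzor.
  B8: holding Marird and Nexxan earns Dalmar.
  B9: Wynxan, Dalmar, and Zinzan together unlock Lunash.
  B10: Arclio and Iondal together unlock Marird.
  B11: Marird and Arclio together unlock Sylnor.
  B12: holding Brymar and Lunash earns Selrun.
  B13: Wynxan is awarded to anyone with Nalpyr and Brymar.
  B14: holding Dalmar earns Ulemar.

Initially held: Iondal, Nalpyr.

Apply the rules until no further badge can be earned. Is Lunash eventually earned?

Lunash would need Wynxan, Dalmar, and Zinzan (B9), but Dalmar is never earned.

No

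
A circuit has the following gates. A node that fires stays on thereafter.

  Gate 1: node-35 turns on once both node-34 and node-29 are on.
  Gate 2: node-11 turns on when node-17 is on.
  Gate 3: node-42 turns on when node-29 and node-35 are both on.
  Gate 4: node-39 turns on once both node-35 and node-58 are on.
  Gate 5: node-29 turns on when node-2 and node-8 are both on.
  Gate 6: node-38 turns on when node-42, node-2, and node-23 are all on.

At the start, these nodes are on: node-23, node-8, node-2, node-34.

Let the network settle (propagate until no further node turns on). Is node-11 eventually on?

node-11 would need node-17 (Gate 2), but node-17 never turns on.

No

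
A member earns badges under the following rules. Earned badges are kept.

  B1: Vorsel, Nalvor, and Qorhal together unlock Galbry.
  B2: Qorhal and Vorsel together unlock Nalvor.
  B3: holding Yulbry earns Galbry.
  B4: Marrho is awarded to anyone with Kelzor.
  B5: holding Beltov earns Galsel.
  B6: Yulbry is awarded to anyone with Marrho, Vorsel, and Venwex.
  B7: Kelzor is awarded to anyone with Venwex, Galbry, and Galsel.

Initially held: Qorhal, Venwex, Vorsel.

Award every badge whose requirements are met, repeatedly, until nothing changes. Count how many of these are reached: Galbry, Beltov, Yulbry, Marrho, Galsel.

With Qorhal and Vorsel, Nalvor is earned (B2).
With Vorsel, Nalvor, and Qorhal, Galbry is earned (B1).
Galbry: reached.
No rule produces Beltov, and it is not given.
Yulbry would need Marrho, Vorsel, and Venwex (B6), but Marrho is never earned.
Marrho would need Kelzor (B4), but Kelzor is never earned.
Galsel would need Beltov (B5), but Beltov is never earned.
Reached: Galbry — 1 of the 5.

1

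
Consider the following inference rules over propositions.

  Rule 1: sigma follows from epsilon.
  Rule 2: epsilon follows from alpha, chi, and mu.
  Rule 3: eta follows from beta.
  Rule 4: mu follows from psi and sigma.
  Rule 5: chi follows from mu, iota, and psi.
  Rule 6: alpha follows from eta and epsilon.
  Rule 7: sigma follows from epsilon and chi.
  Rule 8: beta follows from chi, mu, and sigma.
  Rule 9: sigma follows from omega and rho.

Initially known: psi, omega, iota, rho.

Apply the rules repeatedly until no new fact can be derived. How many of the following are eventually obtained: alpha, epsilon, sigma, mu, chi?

omega and rho hold, so sigma follows (Rule 9).
psi and sigma hold, so mu follows (Rule 4).
mu, iota, and psi hold, so chi follows (Rule 5).
alpha would need eta and epsilon (Rule 6), but epsilon is never established.
epsilon would need alpha, chi, and mu (Rule 2), but alpha is never established.
sigma: reached.
mu: reached.
chi: reached.
Reached: sigma, mu, and chi — 3 of the 5.

3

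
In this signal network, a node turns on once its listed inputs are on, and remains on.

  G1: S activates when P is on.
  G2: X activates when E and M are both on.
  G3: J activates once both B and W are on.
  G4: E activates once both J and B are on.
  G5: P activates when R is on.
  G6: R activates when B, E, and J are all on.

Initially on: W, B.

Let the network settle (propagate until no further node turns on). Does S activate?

Yes

B and W are on, so J activates (G3).
J and B are on, so E activates (G4).
G6: B, E, and J on → R on.
R is on, so P activates (G5).
P is on, so S activates (G1).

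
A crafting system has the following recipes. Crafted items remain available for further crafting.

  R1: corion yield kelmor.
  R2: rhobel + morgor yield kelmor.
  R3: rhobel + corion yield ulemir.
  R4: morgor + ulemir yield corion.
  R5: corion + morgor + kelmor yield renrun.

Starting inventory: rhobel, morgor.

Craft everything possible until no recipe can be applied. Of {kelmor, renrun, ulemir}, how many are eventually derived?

1

Using R2, rhobel and morgor make kelmor.
kelmor: reached.
renrun would need corion, morgor, and kelmor (R5), but corion is never obtained.
ulemir would need rhobel and corion (R3), but corion is never obtained.
Reached: kelmor — 1 of the 3.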